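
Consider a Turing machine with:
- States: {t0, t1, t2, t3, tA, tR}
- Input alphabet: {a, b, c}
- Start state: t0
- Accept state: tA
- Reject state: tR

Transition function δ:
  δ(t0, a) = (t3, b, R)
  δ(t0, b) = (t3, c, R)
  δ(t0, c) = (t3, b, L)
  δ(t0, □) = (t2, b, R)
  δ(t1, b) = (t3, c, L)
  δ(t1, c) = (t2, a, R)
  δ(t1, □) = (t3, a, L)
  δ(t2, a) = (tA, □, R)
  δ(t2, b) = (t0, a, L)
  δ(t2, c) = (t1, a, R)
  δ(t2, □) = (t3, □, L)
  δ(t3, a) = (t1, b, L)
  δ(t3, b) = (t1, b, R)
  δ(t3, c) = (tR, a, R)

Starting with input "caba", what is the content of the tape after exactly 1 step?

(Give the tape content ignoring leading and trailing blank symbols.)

Execution trace:
Initial: [t0]caba
Step 1: δ(t0, c) = (t3, b, L) → [t3]□baba

No transition is defined for δ(t3, □). By convention the machine halts and rejects.

After 1 step, the tape (ignoring leading/trailing blanks) is: baba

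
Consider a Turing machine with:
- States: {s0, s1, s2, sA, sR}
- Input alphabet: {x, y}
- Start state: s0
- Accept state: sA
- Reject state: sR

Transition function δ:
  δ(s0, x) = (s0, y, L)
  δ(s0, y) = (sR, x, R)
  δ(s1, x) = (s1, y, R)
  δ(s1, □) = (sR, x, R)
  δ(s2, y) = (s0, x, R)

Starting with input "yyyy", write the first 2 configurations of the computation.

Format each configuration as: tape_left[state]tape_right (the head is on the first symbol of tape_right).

Transitions applied:
Step 1: δ(s0, y) = (sR, x, R)

The first 2 configurations are:
[s0]yyyy ⊢ x[sR]yyy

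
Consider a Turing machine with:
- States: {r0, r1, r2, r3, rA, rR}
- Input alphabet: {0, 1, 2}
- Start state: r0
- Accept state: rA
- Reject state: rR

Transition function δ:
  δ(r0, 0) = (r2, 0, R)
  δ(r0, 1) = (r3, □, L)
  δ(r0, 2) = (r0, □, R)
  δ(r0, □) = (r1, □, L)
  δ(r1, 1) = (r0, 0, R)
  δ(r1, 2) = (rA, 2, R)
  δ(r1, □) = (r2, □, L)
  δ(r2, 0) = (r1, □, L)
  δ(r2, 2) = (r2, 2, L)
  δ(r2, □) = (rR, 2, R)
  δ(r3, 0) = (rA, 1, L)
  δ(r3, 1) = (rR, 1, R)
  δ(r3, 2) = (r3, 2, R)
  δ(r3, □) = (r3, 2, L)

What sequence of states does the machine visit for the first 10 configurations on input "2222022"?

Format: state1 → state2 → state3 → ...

Execution trace:
Initial: [r0]2222022
Step 1: δ(r0, 2) = (r0, □, R) → □[r0]222022
Step 2: δ(r0, 2) = (r0, □, R) → □□[r0]22022
Step 3: δ(r0, 2) = (r0, □, R) → □□□[r0]2022
Step 4: δ(r0, 2) = (r0, □, R) → □□□□[r0]022
Step 5: δ(r0, 0) = (r2, 0, R) → □□□□0[r2]22
Step 6: δ(r2, 2) = (r2, 2, L) → □□□□[r2]022
Step 7: δ(r2, 0) = (r1, □, L) → □□□[r1]□□22
Step 8: δ(r1, □) = (r2, □, L) → □□[r2]□□□22
Step 9: δ(r2, □) = (rR, 2, R) → □□2[rR]□□22

The machine reaches the reject state rR and halts.

State sequence: r0 → r0 → r0 → r0 → r0 → r2 → r2 → r1 → r2 → rR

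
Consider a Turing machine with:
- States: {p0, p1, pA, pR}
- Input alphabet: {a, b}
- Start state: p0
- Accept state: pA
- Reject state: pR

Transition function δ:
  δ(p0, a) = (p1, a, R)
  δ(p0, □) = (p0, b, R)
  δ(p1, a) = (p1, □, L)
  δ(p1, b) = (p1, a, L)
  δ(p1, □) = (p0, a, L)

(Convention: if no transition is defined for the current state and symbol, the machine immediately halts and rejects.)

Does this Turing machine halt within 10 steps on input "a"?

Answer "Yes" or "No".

Execution trace:
Initial: [p0]a
Step 1: δ(p0, a) = (p1, a, R) → a[p1]□
Step 2: δ(p1, □) = (p0, a, L) → [p0]aa
Step 3: δ(p0, a) = (p1, a, R) → a[p1]a
Step 4: δ(p1, a) = (p1, □, L) → [p1]a□
Step 5: δ(p1, a) = (p1, □, L) → [p1]□□□
Step 6: δ(p1, □) = (p0, a, L) → [p0]□a□□
Step 7: δ(p0, □) = (p0, b, R) → b[p0]a□□
Step 8: δ(p0, a) = (p1, a, R) → ba[p1]□□
Step 9: δ(p1, □) = (p0, a, L) → b[p0]aa□
Step 10: δ(p0, a) = (p1, a, R) → ba[p1]a□

The machine has not reached a halting state after 10 steps.
The machine did not halt within the 10-step bound.

Answer: No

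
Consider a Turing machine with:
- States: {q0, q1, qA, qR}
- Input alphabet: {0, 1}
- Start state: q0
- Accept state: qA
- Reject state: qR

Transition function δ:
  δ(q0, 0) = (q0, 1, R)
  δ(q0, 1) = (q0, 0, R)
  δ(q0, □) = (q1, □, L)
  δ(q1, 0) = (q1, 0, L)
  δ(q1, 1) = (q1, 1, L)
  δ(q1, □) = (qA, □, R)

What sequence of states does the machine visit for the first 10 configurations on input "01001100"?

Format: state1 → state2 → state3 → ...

Execution trace:
Initial: [q0]01001100
Step 1: δ(q0, 0) = (q0, 1, R) → 1[q0]1001100
Step 2: δ(q0, 1) = (q0, 0, R) → 10[q0]001100
Step 3: δ(q0, 0) = (q0, 1, R) → 101[q0]01100
Step 4: δ(q0, 0) = (q0, 1, R) → 1011[q0]1100
Step 5: δ(q0, 1) = (q0, 0, R) → 10110[q0]100
Step 6: δ(q0, 1) = (q0, 0, R) → 101100[q0]00
Step 7: δ(q0, 0) = (q0, 1, R) → 1011001[q0]0
Step 8: δ(q0, 0) = (q0, 1, R) → 10110011[q0]□
Step 9: δ(q0, □) = (q1, □, L) → 1011001[q1]1□

State sequence: q0 → q0 → q0 → q0 → q0 → q0 → q0 → q0 → q0 → q1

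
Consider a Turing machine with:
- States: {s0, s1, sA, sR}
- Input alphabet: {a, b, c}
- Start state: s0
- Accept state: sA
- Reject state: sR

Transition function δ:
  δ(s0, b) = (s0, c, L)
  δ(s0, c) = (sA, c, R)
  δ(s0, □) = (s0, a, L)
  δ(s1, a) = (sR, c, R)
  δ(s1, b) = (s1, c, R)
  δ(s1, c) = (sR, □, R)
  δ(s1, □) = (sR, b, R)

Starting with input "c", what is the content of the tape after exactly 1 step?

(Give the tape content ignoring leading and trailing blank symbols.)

Execution trace:
Initial: [s0]c
Step 1: δ(s0, c) = (sA, c, R) → c[sA]□

The machine reaches the accept state sA and halts.

After 1 step, the tape (ignoring leading/trailing blanks) is: c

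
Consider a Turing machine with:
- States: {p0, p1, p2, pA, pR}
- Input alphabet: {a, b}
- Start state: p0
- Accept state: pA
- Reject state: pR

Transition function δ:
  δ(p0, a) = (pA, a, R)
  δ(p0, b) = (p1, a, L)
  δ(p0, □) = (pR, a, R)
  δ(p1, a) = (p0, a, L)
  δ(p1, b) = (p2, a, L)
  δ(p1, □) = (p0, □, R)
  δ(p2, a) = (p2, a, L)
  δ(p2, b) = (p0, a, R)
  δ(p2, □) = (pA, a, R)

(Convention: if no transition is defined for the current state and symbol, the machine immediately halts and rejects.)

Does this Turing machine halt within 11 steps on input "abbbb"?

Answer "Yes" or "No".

Execution trace:
Initial: [p0]abbbb
Step 1: δ(p0, a) = (pA, a, R) → a[pA]bbbb

The machine reaches the accept state pA and halts.
The machine halted after 1 step (within the 11-step bound).

Answer: Yes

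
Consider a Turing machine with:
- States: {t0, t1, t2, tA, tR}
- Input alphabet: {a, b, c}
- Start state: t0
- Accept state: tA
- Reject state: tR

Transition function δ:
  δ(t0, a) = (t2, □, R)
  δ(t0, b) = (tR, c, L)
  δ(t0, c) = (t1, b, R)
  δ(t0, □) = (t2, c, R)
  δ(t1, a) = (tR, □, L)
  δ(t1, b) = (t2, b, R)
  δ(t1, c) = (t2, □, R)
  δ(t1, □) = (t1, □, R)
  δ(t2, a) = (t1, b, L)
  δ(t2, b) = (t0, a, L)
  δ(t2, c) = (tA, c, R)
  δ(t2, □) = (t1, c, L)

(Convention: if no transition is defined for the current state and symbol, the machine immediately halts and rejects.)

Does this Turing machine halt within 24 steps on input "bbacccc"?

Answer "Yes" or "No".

Execution trace:
Initial: [t0]bbacccc
Step 1: δ(t0, b) = (tR, c, L) → [tR]□cbacccc

The machine reaches the reject state tR and halts.
The machine halted after 1 step (within the 24-step bound).

Answer: Yes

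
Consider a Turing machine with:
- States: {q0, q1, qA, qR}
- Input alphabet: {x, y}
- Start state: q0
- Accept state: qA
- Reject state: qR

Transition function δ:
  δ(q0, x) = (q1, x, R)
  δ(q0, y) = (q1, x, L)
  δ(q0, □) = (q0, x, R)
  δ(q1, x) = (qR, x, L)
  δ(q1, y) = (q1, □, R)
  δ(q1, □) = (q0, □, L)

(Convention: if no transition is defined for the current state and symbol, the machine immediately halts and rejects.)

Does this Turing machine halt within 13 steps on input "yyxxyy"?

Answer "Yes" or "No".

Execution trace:
Initial: [q0]yyxxyy
Step 1: δ(q0, y) = (q1, x, L) → [q1]□xyxxyy
Step 2: δ(q1, □) = (q0, □, L) → [q0]□□xyxxyy
Step 3: δ(q0, □) = (q0, x, R) → x[q0]□xyxxyy
Step 4: δ(q0, □) = (q0, x, R) → xx[q0]xyxxyy
Step 5: δ(q0, x) = (q1, x, R) → xxx[q1]yxxyy
Step 6: δ(q1, y) = (q1, □, R) → xxx□[q1]xxyy
Step 7: δ(q1, x) = (qR, x, L) → xxx[qR]□xxyy

The machine reaches the reject state qR and halts.
The machine halted after 7 steps (within the 13-step bound).

Answer: Yes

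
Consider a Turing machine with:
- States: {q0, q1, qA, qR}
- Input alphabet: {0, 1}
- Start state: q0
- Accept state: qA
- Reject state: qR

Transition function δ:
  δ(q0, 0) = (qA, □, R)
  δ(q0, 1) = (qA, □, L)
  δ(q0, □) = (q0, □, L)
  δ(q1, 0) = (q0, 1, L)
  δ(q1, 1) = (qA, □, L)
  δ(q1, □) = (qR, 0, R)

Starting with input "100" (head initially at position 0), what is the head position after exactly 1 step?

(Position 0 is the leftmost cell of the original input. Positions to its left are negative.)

Execution trace (head position shown):
Step 0: [q0]100  (head at position 0)
Step 1: move left → [qA]□□00  (head at position -1)

After 1 step, the head is at position -1.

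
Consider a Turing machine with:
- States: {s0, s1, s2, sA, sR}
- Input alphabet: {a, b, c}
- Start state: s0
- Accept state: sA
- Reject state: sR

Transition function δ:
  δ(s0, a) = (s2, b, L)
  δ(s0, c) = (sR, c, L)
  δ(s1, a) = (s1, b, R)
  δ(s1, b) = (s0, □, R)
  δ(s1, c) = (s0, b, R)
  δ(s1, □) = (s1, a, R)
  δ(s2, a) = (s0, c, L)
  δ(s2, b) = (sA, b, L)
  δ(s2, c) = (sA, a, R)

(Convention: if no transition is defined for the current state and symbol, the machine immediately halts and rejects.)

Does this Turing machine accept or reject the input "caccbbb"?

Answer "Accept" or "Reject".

Execution trace:
Initial: [s0]caccbbb
Step 1: δ(s0, c) = (sR, c, L) → [sR]□caccbbb

The machine reaches the reject state sR and halts.

Answer: Reject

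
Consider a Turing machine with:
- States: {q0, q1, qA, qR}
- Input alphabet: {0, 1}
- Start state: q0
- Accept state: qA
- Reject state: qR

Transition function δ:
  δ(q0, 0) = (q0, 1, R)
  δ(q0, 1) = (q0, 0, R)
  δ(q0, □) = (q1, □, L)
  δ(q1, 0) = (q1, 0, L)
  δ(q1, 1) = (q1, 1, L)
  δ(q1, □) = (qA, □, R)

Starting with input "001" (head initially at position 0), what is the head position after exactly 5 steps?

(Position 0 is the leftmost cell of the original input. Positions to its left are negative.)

Execution trace (head position shown):
Step 0: [q0]001  (head at position 0)
Step 1: move right → 1[q0]01  (head at position 1)
Step 2: move right → 11[q0]1  (head at position 2)
Step 3: move right → 110[q0]□  (head at position 3)
Step 4: move left → 11[q1]0□  (head at position 2)
Step 5: move left → 1[q1]10□  (head at position 1)

After 5 steps, the head is at position 1.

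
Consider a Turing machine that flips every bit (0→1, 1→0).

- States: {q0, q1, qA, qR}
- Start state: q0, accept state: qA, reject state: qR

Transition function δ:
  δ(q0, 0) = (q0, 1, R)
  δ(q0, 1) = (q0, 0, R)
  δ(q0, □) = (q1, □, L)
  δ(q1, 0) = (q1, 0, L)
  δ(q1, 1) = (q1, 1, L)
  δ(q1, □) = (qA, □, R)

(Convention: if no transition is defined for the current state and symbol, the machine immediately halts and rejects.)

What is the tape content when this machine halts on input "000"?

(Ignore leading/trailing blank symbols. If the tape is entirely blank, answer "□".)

Execution trace:
Initial: [q0]000
Step 1: δ(q0, 0) = (q0, 1, R) → 1[q0]00
Step 2: δ(q0, 0) = (q0, 1, R) → 11[q0]0
Step 3: δ(q0, 0) = (q0, 1, R) → 111[q0]□
Step 4: δ(q0, □) = (q1, □, L) → 11[q1]1□
Step 5: δ(q1, 1) = (q1, 1, L) → 1[q1]11□
Step 6: δ(q1, 1) = (q1, 1, L) → [q1]111□
Step 7: δ(q1, 1) = (q1, 1, L) → [q1]□111□
Step 8: δ(q1, □) = (qA, □, R) → □[qA]111□

The machine reaches the accept state qA and halts.

Final tape (ignoring leading/trailing blanks): 111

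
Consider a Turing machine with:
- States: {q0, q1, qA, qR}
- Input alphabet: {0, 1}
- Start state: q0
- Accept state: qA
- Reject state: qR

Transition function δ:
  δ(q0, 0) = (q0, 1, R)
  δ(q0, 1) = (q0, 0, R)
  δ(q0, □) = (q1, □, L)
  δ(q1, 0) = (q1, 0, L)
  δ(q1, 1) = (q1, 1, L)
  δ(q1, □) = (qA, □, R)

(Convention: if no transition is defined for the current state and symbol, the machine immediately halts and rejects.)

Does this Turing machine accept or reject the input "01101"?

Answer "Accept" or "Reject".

Execution trace:
Initial: [q0]01101
Step 1: δ(q0, 0) = (q0, 1, R) → 1[q0]1101
Step 2: δ(q0, 1) = (q0, 0, R) → 10[q0]101
Step 3: δ(q0, 1) = (q0, 0, R) → 100[q0]01
Step 4: δ(q0, 0) = (q0, 1, R) → 1001[q0]1
Step 5: δ(q0, 1) = (q0, 0, R) → 10010[q0]□
Step 6: δ(q0, □) = (q1, □, L) → 1001[q1]0□
Step 7: δ(q1, 0) = (q1, 0, L) → 100[q1]10□
Step 8: δ(q1, 1) = (q1, 1, L) → 10[q1]010□
Step 9: δ(q1, 0) = (q1, 0, L) → 1[q1]0010□
Step 10: δ(q1, 0) = (q1, 0, L) → [q1]10010□
Step 11: δ(q1, 1) = (q1, 1, L) → [q1]□10010□
Step 12: δ(q1, □) = (qA, □, R) → □[qA]10010□

The machine reaches the accept state qA and halts.

Answer: Accept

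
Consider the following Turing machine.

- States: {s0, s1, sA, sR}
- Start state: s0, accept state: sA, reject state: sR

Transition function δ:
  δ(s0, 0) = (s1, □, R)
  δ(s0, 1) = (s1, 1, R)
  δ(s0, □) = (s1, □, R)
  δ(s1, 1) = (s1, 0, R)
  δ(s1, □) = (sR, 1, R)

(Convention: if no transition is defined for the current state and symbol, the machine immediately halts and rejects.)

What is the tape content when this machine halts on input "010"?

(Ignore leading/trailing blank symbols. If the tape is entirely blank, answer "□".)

Execution trace:
Initial: [s0]010
Step 1: δ(s0, 0) = (s1, □, R) → □[s1]10
Step 2: δ(s1, 1) = (s1, 0, R) → □0[s1]0

No transition is defined for δ(s1, 0). By convention the machine halts and rejects.

Final tape (ignoring leading/trailing blanks): 00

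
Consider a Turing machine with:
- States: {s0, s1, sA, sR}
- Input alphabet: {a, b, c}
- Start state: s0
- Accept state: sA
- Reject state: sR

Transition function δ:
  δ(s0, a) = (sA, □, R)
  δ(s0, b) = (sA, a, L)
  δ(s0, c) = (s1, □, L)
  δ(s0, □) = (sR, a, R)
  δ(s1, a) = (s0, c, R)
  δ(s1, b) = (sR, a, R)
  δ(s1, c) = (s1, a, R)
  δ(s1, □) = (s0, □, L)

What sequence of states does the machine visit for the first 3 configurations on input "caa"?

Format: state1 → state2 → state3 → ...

Execution trace:
Initial: [s0]caa
Step 1: δ(s0, c) = (s1, □, L) → [s1]□□aa
Step 2: δ(s1, □) = (s0, □, L) → [s0]□□□aa

State sequence: s0 → s1 → s0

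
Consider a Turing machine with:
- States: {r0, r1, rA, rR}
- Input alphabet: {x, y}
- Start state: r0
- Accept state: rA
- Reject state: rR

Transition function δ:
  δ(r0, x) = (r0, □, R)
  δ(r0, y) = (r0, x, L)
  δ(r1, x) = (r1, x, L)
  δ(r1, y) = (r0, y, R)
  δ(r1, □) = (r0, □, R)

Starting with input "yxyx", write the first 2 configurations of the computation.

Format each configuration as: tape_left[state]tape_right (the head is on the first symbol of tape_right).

Transitions applied:
Step 1: δ(r0, y) = (r0, x, L)

The first 2 configurations are:
[r0]yxyx ⊢ [r0]□xxyx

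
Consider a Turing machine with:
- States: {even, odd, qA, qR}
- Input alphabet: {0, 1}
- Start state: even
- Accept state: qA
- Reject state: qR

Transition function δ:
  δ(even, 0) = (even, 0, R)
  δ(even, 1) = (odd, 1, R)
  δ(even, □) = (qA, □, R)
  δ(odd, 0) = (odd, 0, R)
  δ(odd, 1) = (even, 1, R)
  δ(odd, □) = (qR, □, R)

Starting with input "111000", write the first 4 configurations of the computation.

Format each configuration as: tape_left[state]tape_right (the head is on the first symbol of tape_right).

Transitions applied:
Step 1: δ(even, 1) = (odd, 1, R)
Step 2: δ(odd, 1) = (even, 1, R)
Step 3: δ(even, 1) = (odd, 1, R)

The first 4 configurations are:
[even]111000 ⊢ 1[odd]11000 ⊢ 11[even]1000 ⊢ 111[odd]000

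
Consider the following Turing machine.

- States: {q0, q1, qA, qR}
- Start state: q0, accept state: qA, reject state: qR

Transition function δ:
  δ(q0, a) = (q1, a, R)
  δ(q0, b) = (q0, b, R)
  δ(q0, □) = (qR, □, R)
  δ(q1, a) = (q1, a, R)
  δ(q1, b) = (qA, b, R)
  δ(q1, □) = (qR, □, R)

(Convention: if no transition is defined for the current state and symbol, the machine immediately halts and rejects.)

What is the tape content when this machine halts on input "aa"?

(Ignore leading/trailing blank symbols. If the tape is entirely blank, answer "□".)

Execution trace:
Initial: [q0]aa
Step 1: δ(q0, a) = (q1, a, R) → a[q1]a
Step 2: δ(q1, a) = (q1, a, R) → aa[q1]□
Step 3: δ(q1, □) = (qR, □, R) → aa□[qR]□

The machine reaches the reject state qR and halts.

Final tape (ignoring leading/trailing blanks): aa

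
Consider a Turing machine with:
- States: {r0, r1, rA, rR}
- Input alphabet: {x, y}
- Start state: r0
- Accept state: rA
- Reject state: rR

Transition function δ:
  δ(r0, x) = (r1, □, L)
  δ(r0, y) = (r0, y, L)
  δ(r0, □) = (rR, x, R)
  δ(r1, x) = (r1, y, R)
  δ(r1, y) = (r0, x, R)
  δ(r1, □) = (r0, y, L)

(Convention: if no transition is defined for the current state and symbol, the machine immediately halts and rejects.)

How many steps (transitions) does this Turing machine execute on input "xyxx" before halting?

Execution trace:
Initial: [r0]xyxx
Step 1: δ(r0, x) = (r1, □, L) → [r1]□□yxx
Step 2: δ(r1, □) = (r0, y, L) → [r0]□y□yxx
Step 3: δ(r0, □) = (rR, x, R) → x[rR]y□yxx

The machine reaches the reject state rR and halts.

The machine executed 3 steps before halting.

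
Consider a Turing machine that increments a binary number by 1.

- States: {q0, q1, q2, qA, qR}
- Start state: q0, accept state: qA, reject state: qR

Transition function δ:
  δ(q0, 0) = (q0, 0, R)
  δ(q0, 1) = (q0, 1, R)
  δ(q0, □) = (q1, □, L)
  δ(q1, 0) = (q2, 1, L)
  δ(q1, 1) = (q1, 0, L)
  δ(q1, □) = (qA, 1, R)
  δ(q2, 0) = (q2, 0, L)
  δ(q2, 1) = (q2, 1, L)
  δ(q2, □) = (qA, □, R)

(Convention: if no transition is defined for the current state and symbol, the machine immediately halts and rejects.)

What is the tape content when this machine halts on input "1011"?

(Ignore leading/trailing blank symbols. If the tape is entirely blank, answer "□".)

Execution trace:
Initial: [q0]1011
Step 1: δ(q0, 1) = (q0, 1, R) → 1[q0]011
Step 2: δ(q0, 0) = (q0, 0, R) → 10[q0]11
Step 3: δ(q0, 1) = (q0, 1, R) → 101[q0]1
Step 4: δ(q0, 1) = (q0, 1, R) → 1011[q0]□
Step 5: δ(q0, □) = (q1, □, L) → 101[q1]1□
Step 6: δ(q1, 1) = (q1, 0, L) → 10[q1]10□
Step 7: δ(q1, 1) = (q1, 0, L) → 1[q1]000□
Step 8: δ(q1, 0) = (q2, 1, L) → [q2]1100□
Step 9: δ(q2, 1) = (q2, 1, L) → [q2]□1100□
Step 10: δ(q2, □) = (qA, □, R) → □[qA]1100□

The machine reaches the accept state qA and halts.

Final tape (ignoring leading/trailing blanks): 1100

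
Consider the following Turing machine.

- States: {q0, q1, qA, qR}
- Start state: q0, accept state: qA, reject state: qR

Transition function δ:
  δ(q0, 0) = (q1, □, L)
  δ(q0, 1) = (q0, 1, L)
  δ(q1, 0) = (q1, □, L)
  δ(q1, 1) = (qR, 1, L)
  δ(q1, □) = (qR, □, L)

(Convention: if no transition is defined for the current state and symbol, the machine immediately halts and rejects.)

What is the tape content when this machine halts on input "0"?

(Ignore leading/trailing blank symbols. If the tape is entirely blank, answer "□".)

Execution trace:
Initial: [q0]0
Step 1: δ(q0, 0) = (q1, □, L) → [q1]□□
Step 2: δ(q1, □) = (qR, □, L) → [qR]□□□

The machine reaches the reject state qR and halts.

Final tape (ignoring leading/trailing blanks): □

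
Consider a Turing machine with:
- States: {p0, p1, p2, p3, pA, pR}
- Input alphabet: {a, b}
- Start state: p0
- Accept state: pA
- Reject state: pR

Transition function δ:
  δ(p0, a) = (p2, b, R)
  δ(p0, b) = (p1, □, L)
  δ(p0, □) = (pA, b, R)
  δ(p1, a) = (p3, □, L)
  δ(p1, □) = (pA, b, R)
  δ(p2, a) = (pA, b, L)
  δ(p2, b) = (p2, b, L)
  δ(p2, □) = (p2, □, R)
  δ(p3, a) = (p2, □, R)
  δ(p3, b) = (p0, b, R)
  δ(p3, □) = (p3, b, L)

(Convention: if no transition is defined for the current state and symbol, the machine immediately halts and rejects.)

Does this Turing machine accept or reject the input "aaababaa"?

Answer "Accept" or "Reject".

Execution trace:
Initial: [p0]aaababaa
Step 1: δ(p0, a) = (p2, b, R) → b[p2]aababaa
Step 2: δ(p2, a) = (pA, b, L) → [pA]bbababaa

The machine reaches the accept state pA and halts.

Answer: Accept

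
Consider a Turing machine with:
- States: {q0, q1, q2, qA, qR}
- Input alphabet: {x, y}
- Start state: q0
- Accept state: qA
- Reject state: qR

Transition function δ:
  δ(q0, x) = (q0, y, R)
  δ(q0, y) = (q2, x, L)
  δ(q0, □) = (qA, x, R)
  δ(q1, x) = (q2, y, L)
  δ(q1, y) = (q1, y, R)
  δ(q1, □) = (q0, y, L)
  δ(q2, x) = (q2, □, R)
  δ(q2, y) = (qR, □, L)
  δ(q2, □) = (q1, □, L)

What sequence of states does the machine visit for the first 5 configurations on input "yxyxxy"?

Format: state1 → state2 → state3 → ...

Execution trace:
Initial: [q0]yxyxxy
Step 1: δ(q0, y) = (q2, x, L) → [q2]□xxyxxy
Step 2: δ(q2, □) = (q1, □, L) → [q1]□□xxyxxy
Step 3: δ(q1, □) = (q0, y, L) → [q0]□y□xxyxxy
Step 4: δ(q0, □) = (qA, x, R) → x[qA]y□xxyxxy

The machine reaches the accept state qA and halts.

State sequence: q0 → q2 → q1 → q0 → qA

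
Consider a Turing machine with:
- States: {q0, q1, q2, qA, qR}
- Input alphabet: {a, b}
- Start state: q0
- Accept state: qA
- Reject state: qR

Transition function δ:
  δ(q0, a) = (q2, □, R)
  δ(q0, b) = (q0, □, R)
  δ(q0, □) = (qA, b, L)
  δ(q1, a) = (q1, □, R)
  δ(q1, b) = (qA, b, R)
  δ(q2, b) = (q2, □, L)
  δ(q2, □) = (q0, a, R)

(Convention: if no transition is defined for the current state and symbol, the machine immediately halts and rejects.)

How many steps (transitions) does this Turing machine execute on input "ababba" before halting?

Execution trace:
Initial: [q0]ababba
Step 1: δ(q0, a) = (q2, □, R) → □[q2]babba
Step 2: δ(q2, b) = (q2, □, L) → [q2]□□abba
Step 3: δ(q2, □) = (q0, a, R) → a[q0]□abba
Step 4: δ(q0, □) = (qA, b, L) → [qA]ababba

The machine reaches the accept state qA and halts.

The machine executed 4 steps before halting.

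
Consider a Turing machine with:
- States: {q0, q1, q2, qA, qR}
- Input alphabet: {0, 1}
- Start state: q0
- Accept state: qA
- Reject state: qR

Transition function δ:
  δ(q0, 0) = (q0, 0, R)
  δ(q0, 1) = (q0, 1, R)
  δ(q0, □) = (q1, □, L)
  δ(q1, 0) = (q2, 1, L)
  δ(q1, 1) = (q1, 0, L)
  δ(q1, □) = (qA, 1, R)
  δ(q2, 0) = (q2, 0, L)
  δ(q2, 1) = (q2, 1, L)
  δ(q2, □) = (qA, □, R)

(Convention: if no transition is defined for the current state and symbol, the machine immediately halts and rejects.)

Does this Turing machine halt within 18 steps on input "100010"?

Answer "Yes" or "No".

Execution trace:
Initial: [q0]100010
Step 1: δ(q0, 1) = (q0, 1, R) → 1[q0]00010
Step 2: δ(q0, 0) = (q0, 0, R) → 10[q0]0010
Step 3: δ(q0, 0) = (q0, 0, R) → 100[q0]010
Step 4: δ(q0, 0) = (q0, 0, R) → 1000[q0]10
Step 5: δ(q0, 1) = (q0, 1, R) → 10001[q0]0
Step 6: δ(q0, 0) = (q0, 0, R) → 100010[q0]□
Step 7: δ(q0, □) = (q1, □, L) → 10001[q1]0□
Step 8: δ(q1, 0) = (q2, 1, L) → 1000[q2]11□
Step 9: δ(q2, 1) = (q2, 1, L) → 100[q2]011□
Step 10: δ(q2, 0) = (q2, 0, L) → 10[q2]0011□
Step 11: δ(q2, 0) = (q2, 0, L) → 1[q2]00011□
Step 12: δ(q2, 0) = (q2, 0, L) → [q2]100011□
Step 13: δ(q2, 1) = (q2, 1, L) → [q2]□100011□
Step 14: δ(q2, □) = (qA, □, R) → □[qA]100011□

The machine reaches the accept state qA and halts.
The machine halted after 14 steps (within the 18-step bound).

Answer: Yes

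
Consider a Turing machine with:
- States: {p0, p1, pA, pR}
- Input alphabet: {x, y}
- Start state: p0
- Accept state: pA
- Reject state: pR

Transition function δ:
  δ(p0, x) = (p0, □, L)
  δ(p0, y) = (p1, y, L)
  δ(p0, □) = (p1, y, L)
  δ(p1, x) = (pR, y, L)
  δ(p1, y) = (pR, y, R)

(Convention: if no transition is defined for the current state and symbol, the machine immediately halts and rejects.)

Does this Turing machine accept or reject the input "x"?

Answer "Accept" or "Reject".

Execution trace:
Initial: [p0]x
Step 1: δ(p0, x) = (p0, □, L) → [p0]□□
Step 2: δ(p0, □) = (p1, y, L) → [p1]□y□

No transition is defined for δ(p1, □). By convention the machine halts and rejects.

Answer: Reject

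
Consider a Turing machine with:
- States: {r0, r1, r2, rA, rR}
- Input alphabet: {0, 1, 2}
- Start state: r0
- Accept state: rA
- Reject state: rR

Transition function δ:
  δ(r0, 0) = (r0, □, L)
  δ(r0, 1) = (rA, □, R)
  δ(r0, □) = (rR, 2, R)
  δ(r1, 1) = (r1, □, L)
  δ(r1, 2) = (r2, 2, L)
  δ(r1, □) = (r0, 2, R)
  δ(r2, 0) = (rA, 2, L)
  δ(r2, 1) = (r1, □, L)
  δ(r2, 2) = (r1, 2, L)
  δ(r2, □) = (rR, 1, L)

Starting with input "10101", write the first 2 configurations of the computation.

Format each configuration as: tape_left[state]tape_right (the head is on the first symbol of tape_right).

Transitions applied:
Step 1: δ(r0, 1) = (rA, □, R)

The first 2 configurations are:
[r0]10101 ⊢ □[rA]0101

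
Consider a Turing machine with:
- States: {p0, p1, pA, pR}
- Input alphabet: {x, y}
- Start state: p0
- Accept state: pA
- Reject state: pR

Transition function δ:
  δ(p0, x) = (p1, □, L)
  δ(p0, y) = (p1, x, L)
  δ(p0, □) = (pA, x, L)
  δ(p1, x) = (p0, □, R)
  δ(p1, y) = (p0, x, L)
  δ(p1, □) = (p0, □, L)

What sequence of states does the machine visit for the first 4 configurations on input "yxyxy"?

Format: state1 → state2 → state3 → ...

Execution trace:
Initial: [p0]yxyxy
Step 1: δ(p0, y) = (p1, x, L) → [p1]□xxyxy
Step 2: δ(p1, □) = (p0, □, L) → [p0]□□xxyxy
Step 3: δ(p0, □) = (pA, x, L) → [pA]□x□xxyxy

The machine reaches the accept state pA and halts.

State sequence: p0 → p1 → p0 → pA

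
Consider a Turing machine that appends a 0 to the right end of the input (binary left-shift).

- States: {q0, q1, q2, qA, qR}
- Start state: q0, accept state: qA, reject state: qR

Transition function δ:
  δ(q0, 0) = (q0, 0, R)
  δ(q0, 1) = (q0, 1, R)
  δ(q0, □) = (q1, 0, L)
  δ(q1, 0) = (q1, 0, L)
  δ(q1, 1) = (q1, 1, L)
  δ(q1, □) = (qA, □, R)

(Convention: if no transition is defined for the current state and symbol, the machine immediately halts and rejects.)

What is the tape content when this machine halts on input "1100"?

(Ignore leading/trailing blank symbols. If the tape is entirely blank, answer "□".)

Execution trace:
Initial: [q0]1100
Step 1: δ(q0, 1) = (q0, 1, R) → 1[q0]100
Step 2: δ(q0, 1) = (q0, 1, R) → 11[q0]00
Step 3: δ(q0, 0) = (q0, 0, R) → 110[q0]0
Step 4: δ(q0, 0) = (q0, 0, R) → 1100[q0]□
Step 5: δ(q0, □) = (q1, 0, L) → 110[q1]00
Step 6: δ(q1, 0) = (q1, 0, L) → 11[q1]000
Step 7: δ(q1, 0) = (q1, 0, L) → 1[q1]1000
Step 8: δ(q1, 1) = (q1, 1, L) → [q1]11000
Step 9: δ(q1, 1) = (q1, 1, L) → [q1]□11000
Step 10: δ(q1, □) = (qA, □, R) → □[qA]11000

The machine reaches the accept state qA and halts.

Final tape (ignoring leading/trailing blanks): 11000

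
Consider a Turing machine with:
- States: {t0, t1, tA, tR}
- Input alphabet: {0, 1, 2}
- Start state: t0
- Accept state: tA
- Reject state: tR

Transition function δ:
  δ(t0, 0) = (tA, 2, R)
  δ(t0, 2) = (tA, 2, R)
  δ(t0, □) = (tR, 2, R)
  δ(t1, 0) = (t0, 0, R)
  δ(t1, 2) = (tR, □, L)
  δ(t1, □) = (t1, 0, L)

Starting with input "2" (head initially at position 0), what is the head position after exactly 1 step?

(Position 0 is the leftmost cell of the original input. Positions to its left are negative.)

Execution trace (head position shown):
Step 0: [t0]2  (head at position 0)
Step 1: move right → 2[tA]□  (head at position 1)

After 1 step, the head is at position 1.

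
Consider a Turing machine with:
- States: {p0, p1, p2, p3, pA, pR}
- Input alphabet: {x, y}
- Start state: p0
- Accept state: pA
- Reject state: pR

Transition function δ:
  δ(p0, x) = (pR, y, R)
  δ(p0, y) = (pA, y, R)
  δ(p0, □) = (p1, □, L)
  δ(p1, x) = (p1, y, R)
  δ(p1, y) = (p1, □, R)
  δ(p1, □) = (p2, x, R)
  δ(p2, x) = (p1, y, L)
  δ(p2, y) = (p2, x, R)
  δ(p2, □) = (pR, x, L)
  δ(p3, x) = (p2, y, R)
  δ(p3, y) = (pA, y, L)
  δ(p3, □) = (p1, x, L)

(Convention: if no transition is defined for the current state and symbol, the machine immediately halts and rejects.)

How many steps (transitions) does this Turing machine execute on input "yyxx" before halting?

Execution trace:
Initial: [p0]yyxx
Step 1: δ(p0, y) = (pA, y, R) → y[pA]yxx

The machine reaches the accept state pA and halts.

The machine executed 1 step before halting.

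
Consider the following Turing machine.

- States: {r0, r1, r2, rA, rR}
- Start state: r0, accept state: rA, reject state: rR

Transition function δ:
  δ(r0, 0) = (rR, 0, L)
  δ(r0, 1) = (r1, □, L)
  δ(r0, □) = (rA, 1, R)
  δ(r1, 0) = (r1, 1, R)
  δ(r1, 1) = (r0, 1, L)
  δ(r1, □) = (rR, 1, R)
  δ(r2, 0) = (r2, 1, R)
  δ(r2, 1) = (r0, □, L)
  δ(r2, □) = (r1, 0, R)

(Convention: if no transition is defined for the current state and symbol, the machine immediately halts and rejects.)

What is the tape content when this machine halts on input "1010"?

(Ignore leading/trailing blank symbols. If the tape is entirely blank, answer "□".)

Execution trace:
Initial: [r0]1010
Step 1: δ(r0, 1) = (r1, □, L) → [r1]□□010
Step 2: δ(r1, □) = (rR, 1, R) → 1[rR]□010

The machine reaches the reject state rR and halts.

Final tape (ignoring leading/trailing blanks): 1□010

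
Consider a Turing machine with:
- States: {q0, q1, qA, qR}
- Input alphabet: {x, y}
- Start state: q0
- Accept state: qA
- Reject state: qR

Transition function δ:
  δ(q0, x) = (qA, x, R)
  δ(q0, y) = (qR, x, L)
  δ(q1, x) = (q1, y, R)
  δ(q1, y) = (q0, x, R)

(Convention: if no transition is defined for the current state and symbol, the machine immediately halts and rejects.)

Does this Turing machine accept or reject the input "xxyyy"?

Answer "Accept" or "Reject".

Execution trace:
Initial: [q0]xxyyy
Step 1: δ(q0, x) = (qA, x, R) → x[qA]xyyy

The machine reaches the accept state qA and halts.

Answer: Accept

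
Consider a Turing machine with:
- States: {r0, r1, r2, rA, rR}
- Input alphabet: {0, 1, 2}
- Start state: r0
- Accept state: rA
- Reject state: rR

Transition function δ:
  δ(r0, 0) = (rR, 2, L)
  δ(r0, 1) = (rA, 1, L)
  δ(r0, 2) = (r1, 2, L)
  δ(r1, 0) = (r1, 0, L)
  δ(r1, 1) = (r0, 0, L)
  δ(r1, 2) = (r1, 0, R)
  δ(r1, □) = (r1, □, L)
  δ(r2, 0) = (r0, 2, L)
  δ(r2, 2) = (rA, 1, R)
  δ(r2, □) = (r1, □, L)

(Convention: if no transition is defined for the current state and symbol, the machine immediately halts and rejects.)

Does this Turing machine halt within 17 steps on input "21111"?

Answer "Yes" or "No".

Execution trace:
Initial: [r0]21111
Step 1: δ(r0, 2) = (r1, 2, L) → [r1]□21111
Step 2: δ(r1, □) = (r1, □, L) → [r1]□□21111
Step 3: δ(r1, □) = (r1, □, L) → [r1]□□□21111
Step 4: δ(r1, □) = (r1, □, L) → [r1]□□□□21111
Step 5: δ(r1, □) = (r1, □, L) → [r1]□□□□□21111
Step 6: δ(r1, □) = (r1, □, L) → [r1]□□□□□□21111
Step 7: δ(r1, □) = (r1, □, L) → [r1]□□□□□□□21111
Step 8: δ(r1, □) = (r1, □, L) → [r1]□□□□□□□□21111
Step 9: δ(r1, □) = (r1, □, L) → [r1]□□□□□□□□□21111
Step 10: δ(r1, □) = (r1, □, L) → [r1]□□□□□□□□□□21111
Step 11: δ(r1, □) = (r1, □, L) → [r1]□□□□□□□□□□□21111
Step 12: δ(r1, □) = (r1, □, L) → [r1]□□□□□□□□□□□□21111
Step 13: δ(r1, □) = (r1, □, L) → [r1]□□□□□□□□□□□□□21111
Step 14: δ(r1, □) = (r1, □, L) → [r1]□□□□□□□□□□□□□□21111
Step 15: δ(r1, □) = (r1, □, L) → [r1]□□□□□□□□□□□□□□□21111
Step 16: δ(r1, □) = (r1, □, L) → [r1]□□□□□□□□□□□□□□□□21111
Step 17: δ(r1, □) = (r1, □, L) → [r1]□□□□□□□□□□□□□□□□□21111

The machine has not reached a halting state after 17 steps.
The machine did not halt within the 17-step bound.

Answer: No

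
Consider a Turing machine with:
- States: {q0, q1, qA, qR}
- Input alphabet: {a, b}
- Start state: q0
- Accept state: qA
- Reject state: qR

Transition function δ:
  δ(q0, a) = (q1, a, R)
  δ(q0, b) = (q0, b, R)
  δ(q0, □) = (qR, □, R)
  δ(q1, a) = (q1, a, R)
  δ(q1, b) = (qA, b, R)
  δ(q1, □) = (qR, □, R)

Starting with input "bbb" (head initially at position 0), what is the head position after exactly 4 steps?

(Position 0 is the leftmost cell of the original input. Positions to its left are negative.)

Execution trace (head position shown):
Step 0: [q0]bbb  (head at position 0)
Step 1: move right → b[q0]bb  (head at position 1)
Step 2: move right → bb[q0]b  (head at position 2)
Step 3: move right → bbb[q0]□  (head at position 3)
Step 4: move right → bbb□[qR]□  (head at position 4)

After 4 steps, the head is at position 4.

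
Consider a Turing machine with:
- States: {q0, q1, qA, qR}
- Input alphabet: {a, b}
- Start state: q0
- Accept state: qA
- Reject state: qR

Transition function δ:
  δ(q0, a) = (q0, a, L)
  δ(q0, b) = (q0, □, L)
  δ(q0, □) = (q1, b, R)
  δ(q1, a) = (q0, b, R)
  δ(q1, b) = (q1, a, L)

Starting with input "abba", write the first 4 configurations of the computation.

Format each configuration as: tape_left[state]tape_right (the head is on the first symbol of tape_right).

Transitions applied:
Step 1: δ(q0, a) = (q0, a, L)
Step 2: δ(q0, □) = (q1, b, R)
Step 3: δ(q1, a) = (q0, b, R)

The first 4 configurations are:
[q0]abba ⊢ [q0]□abba ⊢ b[q1]abba ⊢ bb[q0]bba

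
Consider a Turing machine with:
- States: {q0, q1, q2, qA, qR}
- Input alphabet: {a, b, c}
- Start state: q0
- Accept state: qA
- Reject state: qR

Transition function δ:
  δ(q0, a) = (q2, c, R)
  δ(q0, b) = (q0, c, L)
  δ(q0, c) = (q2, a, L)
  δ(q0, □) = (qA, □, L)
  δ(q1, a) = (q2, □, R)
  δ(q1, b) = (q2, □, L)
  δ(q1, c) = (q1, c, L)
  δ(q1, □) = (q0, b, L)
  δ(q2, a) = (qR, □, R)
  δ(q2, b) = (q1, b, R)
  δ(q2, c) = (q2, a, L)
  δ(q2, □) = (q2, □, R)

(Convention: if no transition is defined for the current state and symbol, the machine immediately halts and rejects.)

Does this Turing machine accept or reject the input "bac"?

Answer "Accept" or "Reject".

Execution trace:
Initial: [q0]bac
Step 1: δ(q0, b) = (q0, c, L) → [q0]□cac
Step 2: δ(q0, □) = (qA, □, L) → [qA]□□cac

The machine reaches the accept state qA and halts.

Answer: Accept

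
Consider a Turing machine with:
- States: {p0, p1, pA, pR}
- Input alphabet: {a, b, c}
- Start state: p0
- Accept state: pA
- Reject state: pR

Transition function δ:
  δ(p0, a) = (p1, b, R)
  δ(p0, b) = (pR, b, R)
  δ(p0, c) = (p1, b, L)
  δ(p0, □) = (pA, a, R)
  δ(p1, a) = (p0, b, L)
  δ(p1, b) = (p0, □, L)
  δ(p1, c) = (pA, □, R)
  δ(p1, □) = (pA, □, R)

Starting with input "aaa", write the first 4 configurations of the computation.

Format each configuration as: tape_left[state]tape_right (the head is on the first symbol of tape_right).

Transitions applied:
Step 1: δ(p0, a) = (p1, b, R)
Step 2: δ(p1, a) = (p0, b, L)
Step 3: δ(p0, b) = (pR, b, R)

The first 4 configurations are:
[p0]aaa ⊢ b[p1]aa ⊢ [p0]bba ⊢ b[pR]ba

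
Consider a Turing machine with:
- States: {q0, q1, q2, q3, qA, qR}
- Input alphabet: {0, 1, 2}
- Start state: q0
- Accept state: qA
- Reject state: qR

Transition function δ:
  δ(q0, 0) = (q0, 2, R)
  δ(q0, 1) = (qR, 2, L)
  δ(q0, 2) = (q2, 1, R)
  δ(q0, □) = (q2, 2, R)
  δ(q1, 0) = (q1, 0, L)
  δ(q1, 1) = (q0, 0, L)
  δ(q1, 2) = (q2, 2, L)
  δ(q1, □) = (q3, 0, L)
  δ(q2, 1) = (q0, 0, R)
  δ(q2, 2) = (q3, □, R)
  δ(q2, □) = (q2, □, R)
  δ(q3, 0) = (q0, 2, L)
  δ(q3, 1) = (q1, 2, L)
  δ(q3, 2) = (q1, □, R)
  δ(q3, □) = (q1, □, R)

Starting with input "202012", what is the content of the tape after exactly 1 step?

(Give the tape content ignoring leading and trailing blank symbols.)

Execution trace:
Initial: [q0]202012
Step 1: δ(q0, 2) = (q2, 1, R) → 1[q2]02012

No transition is defined for δ(q2, 0). By convention the machine halts and rejects.

After 1 step, the tape (ignoring leading/trailing blanks) is: 102012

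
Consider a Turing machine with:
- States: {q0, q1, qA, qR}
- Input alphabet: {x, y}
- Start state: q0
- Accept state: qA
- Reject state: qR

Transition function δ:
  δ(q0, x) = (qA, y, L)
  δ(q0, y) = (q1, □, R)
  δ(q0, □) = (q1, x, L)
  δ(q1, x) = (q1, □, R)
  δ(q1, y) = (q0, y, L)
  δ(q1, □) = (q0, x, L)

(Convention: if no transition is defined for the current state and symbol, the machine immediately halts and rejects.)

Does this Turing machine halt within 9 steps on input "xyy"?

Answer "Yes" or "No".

Execution trace:
Initial: [q0]xyy
Step 1: δ(q0, x) = (qA, y, L) → [qA]□yyy

The machine reaches the accept state qA and halts.
The machine halted after 1 step (within the 9-step bound).

Answer: Yes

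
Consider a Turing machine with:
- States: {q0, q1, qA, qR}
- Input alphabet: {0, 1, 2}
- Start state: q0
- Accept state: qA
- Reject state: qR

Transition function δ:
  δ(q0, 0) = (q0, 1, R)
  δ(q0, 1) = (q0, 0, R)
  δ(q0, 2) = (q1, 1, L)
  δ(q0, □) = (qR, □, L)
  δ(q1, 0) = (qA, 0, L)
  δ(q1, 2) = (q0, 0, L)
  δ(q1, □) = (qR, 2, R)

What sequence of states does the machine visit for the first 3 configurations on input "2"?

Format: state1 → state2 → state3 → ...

Execution trace:
Initial: [q0]2
Step 1: δ(q0, 2) = (q1, 1, L) → [q1]□1
Step 2: δ(q1, □) = (qR, 2, R) → 2[qR]1

The machine reaches the reject state qR and halts.

State sequence: q0 → q1 → qR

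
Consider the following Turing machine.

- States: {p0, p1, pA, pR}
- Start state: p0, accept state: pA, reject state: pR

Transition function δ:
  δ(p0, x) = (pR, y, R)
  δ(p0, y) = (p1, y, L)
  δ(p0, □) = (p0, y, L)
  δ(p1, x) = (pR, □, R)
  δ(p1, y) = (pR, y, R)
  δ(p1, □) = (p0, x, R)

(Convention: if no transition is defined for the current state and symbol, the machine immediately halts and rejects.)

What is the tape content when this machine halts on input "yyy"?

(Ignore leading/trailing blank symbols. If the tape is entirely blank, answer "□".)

Execution trace:
Initial: [p0]yyy
Step 1: δ(p0, y) = (p1, y, L) → [p1]□yyy
Step 2: δ(p1, □) = (p0, x, R) → x[p0]yyy
Step 3: δ(p0, y) = (p1, y, L) → [p1]xyyy
Step 4: δ(p1, x) = (pR, □, R) → □[pR]yyy

The machine reaches the reject state pR and halts.

Final tape (ignoring leading/trailing blanks): yyy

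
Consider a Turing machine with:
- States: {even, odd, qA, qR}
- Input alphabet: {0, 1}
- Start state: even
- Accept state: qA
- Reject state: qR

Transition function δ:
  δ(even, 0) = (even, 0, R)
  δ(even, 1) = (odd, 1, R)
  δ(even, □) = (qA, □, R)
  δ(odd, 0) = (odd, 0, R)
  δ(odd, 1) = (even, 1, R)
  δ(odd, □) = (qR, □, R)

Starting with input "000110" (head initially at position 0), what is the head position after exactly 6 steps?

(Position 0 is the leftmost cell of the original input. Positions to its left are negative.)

Execution trace (head position shown):
Step 0: [even]000110  (head at position 0)
Step 1: move right → 0[even]00110  (head at position 1)
Step 2: move right → 00[even]0110  (head at position 2)
Step 3: move right → 000[even]110  (head at position 3)
Step 4: move right → 0001[odd]10  (head at position 4)
Step 5: move right → 00011[even]0  (head at position 5)
Step 6: move right → 000110[even]□  (head at position 6)

After 6 steps, the head is at position 6.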